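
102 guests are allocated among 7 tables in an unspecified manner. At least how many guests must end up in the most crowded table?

By pigeonhole, the 7 tables are the holes and the 102 guests are the pigeons.
If every table held at most 14 guests, the total would be at most 7 × 14 = 98, which is less than 102.
So some table holds at least ⌈102/7⌉ = 15 guests.

15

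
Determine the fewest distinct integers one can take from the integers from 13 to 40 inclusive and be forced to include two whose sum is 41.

Group the elements by complementary pair {x, 41−x}: {13,28}, {14,27}, {15,26}, …, giving 8 two-element pairs and 12 integers whose partner 41−x falls outside [13,40].
Pigeonhole: treating each of those 20 groups as a pigeonhole, one can pick one integer per group — 20 integers — with no two summing to 41.
The 21st integer lands in an occupied pair, forcing a sum of 41.

21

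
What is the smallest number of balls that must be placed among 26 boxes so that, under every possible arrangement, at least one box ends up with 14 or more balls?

339

With 338 balls one could put exactly 13 in each of the 26 boxes, and no box would reach 14.
One more ball must land in a box that already has 13, giving it 14.
So 26 × 13 + 1 = 339 balls are required.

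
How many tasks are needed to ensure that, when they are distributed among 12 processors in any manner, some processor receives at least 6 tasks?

61

With 60 tasks one could put exactly 5 in each of the 12 processors, and no processor would reach 6.
By pigeonhole, one more task must land in a processor that already has 5, giving it 6.
So 12 × 5 + 1 = 61 tasks are required.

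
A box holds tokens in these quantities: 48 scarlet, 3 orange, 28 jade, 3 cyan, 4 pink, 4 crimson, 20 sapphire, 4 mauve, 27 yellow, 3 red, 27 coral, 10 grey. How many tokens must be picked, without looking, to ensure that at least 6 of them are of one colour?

52

An adversary could hand out at most 5 tokens per colour (6 colours run out sooner): 5 + 3 + 5 + 3 + 4 + 4 + 5 + 4 + 5 + 3 + 5 + 5 = 51 tokens and still no colour has 6.
One more token lands in a colour already at 5, so 52 draws are enough and 51 are not.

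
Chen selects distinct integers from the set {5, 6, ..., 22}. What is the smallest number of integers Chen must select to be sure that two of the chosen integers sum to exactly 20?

14

Two chosen integers sum to 20 exactly when both halves of some pair {x, 20−x} with 5 ≤ x ≤ 20−x ≤ 15 are chosen — 5 such pairs.
The remaining 8 elements (those with no distinct partner in range) can never complete a 20-sum, so the worst case takes all of them and one from each pair: 8 + 5 = 13.
Pigeonhole: the 14th integer has to be the second member of some pair, so 13 + 1 = 14.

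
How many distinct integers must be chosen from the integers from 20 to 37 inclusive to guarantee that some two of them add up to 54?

A set avoiding the sum 54 can contain at most one of each pair {x, 54−x}, plus the 4 elements whose complement lies outside the range or equal to its own complement.
The integers 27, …, 37 (11 of them) are such a set: any two sum to at least 27+28 = 55 > 54.
Pigeonhole: any 12th integer completes one of the 7 pairs, so 12 choices force a sum of 54.

12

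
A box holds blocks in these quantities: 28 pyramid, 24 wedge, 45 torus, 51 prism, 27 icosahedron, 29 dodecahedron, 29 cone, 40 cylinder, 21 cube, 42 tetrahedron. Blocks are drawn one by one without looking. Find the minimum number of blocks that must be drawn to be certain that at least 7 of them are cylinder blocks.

In the worst case for collecting cylinder blocks, every non-cylinder block comes out first.
There are 28 + 24 + 45 + 51 + 27 + 29 + 29 + 21 + 42 = 296 non-cylinder blocks altogether.
After those, each further block must be cylinder, so 296 + 7 = 303 draws guarantee 7 cylinder blocks.

303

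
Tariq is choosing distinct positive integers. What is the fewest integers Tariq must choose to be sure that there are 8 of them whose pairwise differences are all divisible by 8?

Integers whose pairwise differences are multiples of 8 are exactly those sharing a remainder mod 8. The 8 residue classes mod 8 are the pigeonholes.
With 56 integers one could put 7 in each residue class and have no class reach 8.
The 57th integer pushes some class to 8, so 8·7 + 1 = 57.

57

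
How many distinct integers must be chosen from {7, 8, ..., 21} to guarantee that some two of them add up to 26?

Two chosen integers sum to 26 exactly when both halves of some pair {x, 26−x} with 7 ≤ x ≤ 26−x ≤ 19 are chosen — 6 such pairs.
The remaining 3 elements (those with no distinct partner in range) can never complete a 26-sum, so the worst case takes all of them and one from each pair: 3 + 6 = 9.
The 10th integer has to be the second member of some pair, so 9 + 1 = 10.

10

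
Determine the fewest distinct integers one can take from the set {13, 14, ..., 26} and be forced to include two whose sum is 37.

Group the elements by complementary pair {x, 37−x}: {13,24}, {14,23}, {15,22}, …, giving 6 two-element pairs and 2 integers whose partner 37−x falls outside [13,26].
Treating each of those 8 groups as a pigeonhole, one can pick one integer per group — 8 integers — with no two summing to 37.
The 9th integer lands in an occupied pair, forcing a sum of 37.

9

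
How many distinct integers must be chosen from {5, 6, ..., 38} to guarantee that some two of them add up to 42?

19

Two chosen integers sum to 42 exactly when both halves of some pair {x, 42−x} with 5 ≤ x ≤ 42−x ≤ 37 are chosen — 16 such pairs.
The remaining 2 elements (those with no distinct partner in range) can never complete a 42-sum, so the worst case takes all of them and one from each pair: 2 + 16 = 18.
By the pigeonhole principle, the 19th integer has to be the second member of some pair, so 18 + 1 = 19.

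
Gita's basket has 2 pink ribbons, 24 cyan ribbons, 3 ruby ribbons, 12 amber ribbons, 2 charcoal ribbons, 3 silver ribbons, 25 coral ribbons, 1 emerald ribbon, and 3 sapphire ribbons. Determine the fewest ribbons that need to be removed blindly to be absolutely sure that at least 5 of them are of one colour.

Put each drawn ribbon into a box by colour. The largest draw with every box below 5 takes min(count, 4) from each colour; colours with fewer than 4 contribute all they have.
Σ min(cᵢ, 4) = 2 + 4 + 3 + 4 + 2 + 3 + 4 + 1 + 3 = 26.
Draw number 26 + 1 = 27 must push one box to 5.

27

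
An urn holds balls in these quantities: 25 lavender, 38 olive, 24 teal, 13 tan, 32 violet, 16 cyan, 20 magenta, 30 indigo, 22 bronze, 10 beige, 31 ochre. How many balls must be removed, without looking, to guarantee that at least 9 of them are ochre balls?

239

In the worst case for collecting ochre balls, every non-ochre ball comes out first.
There are 25 + 38 + 24 + 13 + 32 + 16 + 20 + 30 + 22 + 10 = 230 non-ochre balls altogether.
After those, each further ball must be ochre, so 230 + 9 = 239 draws guarantee 9 ochre balls.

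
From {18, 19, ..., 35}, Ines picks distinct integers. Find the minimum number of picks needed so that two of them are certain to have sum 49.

12

A set avoiding the sum 49 can contain at most one of each pair {x, 49−x}, plus the 4 elements whose complement lies outside the range.
The integers 25, …, 35 (11 of them) are such a set: any two sum to at least 25+26 = 51 > 49.
By pigeonhole, any 12th integer completes one of the 7 pairs, so 12 choices force a sum of 49.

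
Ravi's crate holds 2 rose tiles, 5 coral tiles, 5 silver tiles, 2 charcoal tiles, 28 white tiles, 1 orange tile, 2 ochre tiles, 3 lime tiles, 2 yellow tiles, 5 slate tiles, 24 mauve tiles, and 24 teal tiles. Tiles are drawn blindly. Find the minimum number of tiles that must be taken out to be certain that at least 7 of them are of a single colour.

An adversary could hand out at most 6 tiles per colour (9 colours run out sooner): 2 + 5 + 5 + 2 + 6 + 1 + 2 + 3 + 2 + 5 + 6 + 6 = 45 tiles and still no colour has 7.
One more tile lands in a colour already at 6, so 46 draws are enough and 45 are not.

46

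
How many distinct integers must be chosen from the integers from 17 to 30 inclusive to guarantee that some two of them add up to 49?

Group the elements by complementary pair {x, 49−x}: {19,30}, {20,29}, {21,28}, …, giving 6 two-element pairs and 2 integers whose partner 49−x falls outside [17,30].
By the pigeonhole principle, treating each of those 8 groups as a pigeonhole, one can pick one integer per group — 8 integers — with no two summing to 49.
The 9th integer lands in an occupied pair, forcing a sum of 49.

9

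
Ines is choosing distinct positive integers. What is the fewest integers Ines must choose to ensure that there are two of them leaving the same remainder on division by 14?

15

By pigeonhole, the 14 residue classes mod 14 are the pigeonholes.
With 14 integers one could put 1 in each residue class and have no class reach 2.
The 15th integer pushes some class to 2, so 14·1 + 1 = 15.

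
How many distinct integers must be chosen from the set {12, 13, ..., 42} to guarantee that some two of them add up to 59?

Group the elements by complementary pair {x, 59−x}: {17,42}, {18,41}, {19,40}, …, giving 13 two-element pairs and 5 integers whose partner 59−x falls outside [12,42].
By pigeonhole, treating each of those 18 groups as a pigeonhole, one can pick one integer per group — 18 integers — with no two summing to 59.
The 19th integer lands in an occupied pair, forcing a sum of 59.

19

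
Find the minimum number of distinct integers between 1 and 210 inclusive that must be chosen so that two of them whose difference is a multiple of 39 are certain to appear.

Integers whose pairwise differences are multiples of 39 are exactly those sharing a remainder mod 39. By pigeonhole, the 39 residue classes mod 39 are the pigeonholes.
With 39 integers one could put 1 in each residue class and have no class reach 2.
The 40th integer pushes some class to 2, so 39·1 + 1 = 40.

40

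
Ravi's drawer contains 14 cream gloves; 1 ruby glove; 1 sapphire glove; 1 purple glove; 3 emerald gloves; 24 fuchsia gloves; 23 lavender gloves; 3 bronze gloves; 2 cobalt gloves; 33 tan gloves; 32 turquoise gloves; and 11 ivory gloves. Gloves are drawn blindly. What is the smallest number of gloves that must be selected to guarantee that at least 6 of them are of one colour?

An adversary could hand out at most 5 gloves per colour (6 colours run out sooner): 5 + 1 + 1 + 1 + 3 + 5 + 5 + 3 + 2 + 5 + 5 + 5 = 41 gloves and still no colour has 6.
Pigeonhole: one more glove lands in a colour already at 5, so 42 draws are enough and 41 are not.

42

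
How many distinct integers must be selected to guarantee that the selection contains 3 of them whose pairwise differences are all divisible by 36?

Integers whose pairwise differences are multiples of 36 are exactly those sharing a remainder mod 36. Pigeonhole: the 36 residue classes mod 36 are the pigeonholes.
With 72 integers one could put 2 in each residue class and have no class reach 3.
The 73rd integer pushes some class to 3, so 36·2 + 1 = 73.

73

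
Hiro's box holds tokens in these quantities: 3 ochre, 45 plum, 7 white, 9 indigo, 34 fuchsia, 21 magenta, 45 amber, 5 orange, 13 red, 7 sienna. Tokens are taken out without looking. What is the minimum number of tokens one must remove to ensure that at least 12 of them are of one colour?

By pigeonhole, the 10 colours are the holes; the tokens drawn are the pigeons.
To avoid 12 of any one colour, the worst case takes at most 11 of each colour, or every token of a colour that has fewer than 11.
That gives 3 + 11 + 7 + 9 + 11 + 11 + 11 + 5 + 11 + 7 = 86 tokens with no colour reaching 12.
The next token forces some colour to 12, so 86 + 1 = 87.

87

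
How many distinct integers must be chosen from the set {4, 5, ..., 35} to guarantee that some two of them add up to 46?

Two chosen integers sum to 46 exactly when both halves of some pair {x, 46−x} with 11 ≤ x ≤ 46−x ≤ 35 are chosen — 12 such pairs.
The remaining 8 elements (those with no distinct partner in range) can never complete a 46-sum, so the worst case takes all of them and one from each pair: 8 + 12 = 20.
The 21st integer has to be the second member of some pair, so 20 + 1 = 21.

21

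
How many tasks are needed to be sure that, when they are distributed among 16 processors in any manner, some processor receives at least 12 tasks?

177

With 176 tasks one could put exactly 11 in each of the 16 processors, and no processor would reach 12.
Pigeonhole: one more task must land in a processor that already has 11, giving it 12.
So 16 × 11 + 1 = 177 tasks are required.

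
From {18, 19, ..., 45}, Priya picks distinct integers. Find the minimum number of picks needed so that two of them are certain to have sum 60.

A set avoiding the sum 60 can contain at most one of each pair {x, 60−x}, plus the 4 elements whose complement lies outside the range or equal to its own complement.
The integers 30, …, 45 (16 of them) are such a set: any two sum to at least 30+31 = 61 > 60.
Any 17th integer completes one of the 12 pairs, so 17 choices force a sum of 60.

17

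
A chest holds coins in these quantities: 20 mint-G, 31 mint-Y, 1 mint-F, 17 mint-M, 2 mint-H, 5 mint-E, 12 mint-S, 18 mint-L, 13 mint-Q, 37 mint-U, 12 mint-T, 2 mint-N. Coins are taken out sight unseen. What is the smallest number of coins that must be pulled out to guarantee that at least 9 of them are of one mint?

75

By pigeonhole, the 12 mints are the holes; the coins drawn are the pigeons.
To avoid 9 of any one mint, the worst case takes at most 8 of each mint, or every coin of a mint that has fewer than 8.
That gives 8 + 8 + 1 + 8 + 2 + 5 + 8 + 8 + 8 + 8 + 8 + 2 = 74 coins with no mint reaching 9.
The next coin forces some mint to 9, so 74 + 1 = 75.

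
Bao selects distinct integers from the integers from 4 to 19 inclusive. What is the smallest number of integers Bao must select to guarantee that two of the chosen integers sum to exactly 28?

Two chosen integers sum to 28 exactly when both halves of some pair {x, 28−x} with 9 ≤ x ≤ 28−x ≤ 19 are chosen — 5 such pairs.
The remaining 6 elements (those with no distinct partner in range) can never complete a 28-sum, so the worst case takes all of them and one from each pair: 6 + 5 = 11.
By pigeonhole, the 12th integer has to be the second member of some pair, so 11 + 1 = 12.

12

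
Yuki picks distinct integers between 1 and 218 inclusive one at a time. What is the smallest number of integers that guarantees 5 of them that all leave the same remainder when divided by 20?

81

The 20 residue classes mod 20 are the pigeonholes.
With 80 integers one could put 4 in each residue class and have no class reach 5.
The 81st integer pushes some class to 5, so 20·4 + 1 = 81.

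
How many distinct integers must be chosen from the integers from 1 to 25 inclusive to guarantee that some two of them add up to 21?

16

Group the elements by complementary pair {x, 21−x}: {1,20}, {2,19}, {3,18}, …, giving 10 two-element pairs and 5 integers whose partner 21−x falls outside [1,25].
Pigeonhole: treating each of those 15 groups as a pigeonhole, one can pick one integer per group — 15 integers — with no two summing to 21.
The 16th integer lands in an occupied pair, forcing a sum of 21.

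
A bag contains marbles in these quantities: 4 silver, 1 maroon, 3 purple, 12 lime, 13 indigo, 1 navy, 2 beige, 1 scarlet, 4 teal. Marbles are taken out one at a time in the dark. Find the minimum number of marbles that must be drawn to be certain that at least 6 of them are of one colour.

27

Put each drawn marble into a box by colour. The largest draw with every box below 6 takes min(count, 5) from each colour; colours with fewer than 5 contribute all they have.
Σ min(cᵢ, 5) = 4 + 1 + 3 + 5 + 5 + 1 + 2 + 1 + 4 = 26.
Draw number 26 + 1 = 27 must push one box to 6.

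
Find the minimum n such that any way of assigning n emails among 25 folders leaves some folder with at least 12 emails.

With 275 emails one could put exactly 11 in each of the 25 folders, and no folder would reach 12.
One more email must land in a folder that already has 11, giving it 12.
So 25 × 11 + 1 = 276 emails are required.

276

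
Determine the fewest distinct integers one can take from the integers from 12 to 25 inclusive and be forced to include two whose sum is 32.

Two chosen integers sum to 32 exactly when both halves of some pair {x, 32−x} with 12 ≤ x ≤ 32−x ≤ 20 are chosen — 4 such pairs.
The remaining 6 elements (those with no distinct partner in range) can never complete a 32-sum, so the worst case takes all of them and one from each pair: 6 + 4 = 10.
By pigeonhole, the 11th integer has to be the second member of some pair, so 10 + 1 = 11.

11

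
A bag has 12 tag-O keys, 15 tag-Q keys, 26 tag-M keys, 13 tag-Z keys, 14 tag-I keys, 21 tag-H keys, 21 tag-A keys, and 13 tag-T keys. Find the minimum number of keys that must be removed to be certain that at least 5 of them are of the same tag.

Put each drawn key into a box by tag. The largest draw with every box below 5 takes min(count, 4) from each tag.
Σ min(cᵢ, 4) = 4 + 4 + 4 + 4 + 4 + 4 + 4 + 4 = 32.
Draw number 32 + 1 = 33 must push one box to 5.

33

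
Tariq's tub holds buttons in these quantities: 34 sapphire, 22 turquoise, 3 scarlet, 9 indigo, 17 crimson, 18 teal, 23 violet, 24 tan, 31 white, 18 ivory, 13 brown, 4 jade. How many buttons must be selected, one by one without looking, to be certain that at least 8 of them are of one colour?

78

Put each drawn button into a box by colour. The largest draw with every box below 8 takes min(count, 7) from each colour; colours with fewer than 7 contribute all they have.
Σ min(cᵢ, 7) = 7 + 7 + 3 + 7 + 7 + 7 + 7 + 7 + 7 + 7 + 7 + 4 = 77.
Draw number 77 + 1 = 78 must push one box to 8.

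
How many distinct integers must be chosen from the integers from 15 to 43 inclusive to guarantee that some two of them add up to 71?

22

A set avoiding the sum 71 can contain at most one of each pair {x, 71−x}, plus the 13 elements whose complement lies outside the range.
The integers 15, …, 35 (21 of them) are such a set: any two sum to at least 15+16 = 31 and at most 34+35 = 69 < 71.
Pigeonhole: any 22nd integer completes one of the 8 pairs, so 22 choices force a sum of 71.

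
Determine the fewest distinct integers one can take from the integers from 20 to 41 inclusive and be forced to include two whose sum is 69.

Two chosen integers sum to 69 exactly when both halves of some pair {x, 69−x} with 28 ≤ x ≤ 69−x ≤ 41 are chosen — 7 such pairs.
The remaining 8 elements (those with no distinct partner in range) can never complete a 69-sum, so the worst case takes all of them and one from each pair: 8 + 7 = 15.
By the pigeonhole principle, the 16th integer has to be the second member of some pair, so 15 + 1 = 16.

16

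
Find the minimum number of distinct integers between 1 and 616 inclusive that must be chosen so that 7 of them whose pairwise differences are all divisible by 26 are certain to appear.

157

Integers whose pairwise differences are multiples of 26 are exactly those sharing a remainder mod 26. By pigeonhole, the 26 residue classes mod 26 are the pigeonholes.
With 156 integers one could put 6 in each residue class and have no class reach 7.
The 157th integer pushes some class to 7, so 26·6 + 1 = 157.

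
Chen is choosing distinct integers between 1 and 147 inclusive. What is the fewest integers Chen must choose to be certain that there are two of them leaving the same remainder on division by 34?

The 34 residue classes mod 34 are the pigeonholes.
With 34 integers one could put 1 in each residue class and have no class reach 2.
The 35th integer pushes some class to 2, so 34·1 + 1 = 35.

35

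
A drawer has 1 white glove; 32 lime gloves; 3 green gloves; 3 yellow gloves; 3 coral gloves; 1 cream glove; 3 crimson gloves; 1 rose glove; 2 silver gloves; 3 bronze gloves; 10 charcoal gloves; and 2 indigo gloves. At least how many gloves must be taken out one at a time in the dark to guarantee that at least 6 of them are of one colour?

33

Pigeonhole: the 12 colours are the holes; the gloves drawn are the pigeons.
To avoid 6 of any one colour, the worst case takes at most 5 of each colour, or every glove of a colour that has fewer than 5.
That gives 1 + 5 + 3 + 3 + 3 + 1 + 3 + 1 + 2 + 3 + 5 + 2 = 32 gloves with no colour reaching 6.
The next glove forces some colour to 6, so 32 + 1 = 33.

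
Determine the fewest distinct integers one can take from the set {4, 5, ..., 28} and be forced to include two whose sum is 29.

15

A set avoiding the sum 29 can contain at most one of each pair {x, 29−x}, plus the 3 elements whose complement lies outside the range.
The integers 15, …, 28 (14 of them) are such a set: any two sum to at least 15+16 = 31 > 29.
Any 15th integer completes one of the 11 pairs, so 15 choices force a sum of 29.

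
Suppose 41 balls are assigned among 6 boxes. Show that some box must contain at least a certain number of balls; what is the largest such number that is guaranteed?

7

Pigeonhole: the 6 boxes are the holes and the 41 balls are the pigeons.
If every box held at most 6 balls, the total would be at most 6 × 6 = 36, which is less than 41.
So some box holds at least ⌈41/6⌉ = 7 balls.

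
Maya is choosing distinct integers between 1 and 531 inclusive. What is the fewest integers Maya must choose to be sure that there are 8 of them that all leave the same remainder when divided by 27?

190

Pigeonhole: the 27 residue classes mod 27 are the pigeonholes.
With 189 integers one could put 7 in each residue class and have no class reach 8.
The 190th integer pushes some class to 8, so 27·7 + 1 = 190.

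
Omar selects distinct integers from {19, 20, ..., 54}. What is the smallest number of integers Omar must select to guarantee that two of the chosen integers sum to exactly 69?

21

Group the elements by complementary pair {x, 69−x}: {19,50}, {20,49}, {21,48}, …, giving 16 two-element pairs and 4 integers whose partner 69−x falls outside [19,54].
Treating each of those 20 groups as a pigeonhole, one can pick one integer per group — 20 integers — with no two summing to 69.
The 21st integer lands in an occupied pair, forcing a sum of 69.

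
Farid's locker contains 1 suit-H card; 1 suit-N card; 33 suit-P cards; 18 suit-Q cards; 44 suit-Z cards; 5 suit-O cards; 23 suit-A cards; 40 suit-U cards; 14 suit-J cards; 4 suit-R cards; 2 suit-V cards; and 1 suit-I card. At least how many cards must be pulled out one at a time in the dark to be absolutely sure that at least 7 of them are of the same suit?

51

The 12 suits are the holes; the cards drawn are the pigeons.
To avoid 7 of any one suit, the worst case takes at most 6 of each suit, or every card of a suit that has fewer than 6.
That gives 1 + 1 + 6 + 6 + 6 + 5 + 6 + 6 + 6 + 4 + 2 + 1 = 50 cards with no suit reaching 7.
The next card forces some suit to 7, so 50 + 1 = 51.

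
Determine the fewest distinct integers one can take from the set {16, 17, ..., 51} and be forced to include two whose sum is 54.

26

A set avoiding the sum 54 can contain at most one of each pair {x, 54−x}, plus the 14 elements whose complement lies outside the range or equal to its own complement.
The integers 27, …, 51 (25 of them) are such a set: any two sum to at least 27+28 = 55 > 54.
By the pigeonhole principle, any 26th integer completes one of the 11 pairs, so 26 choices force a sum of 54.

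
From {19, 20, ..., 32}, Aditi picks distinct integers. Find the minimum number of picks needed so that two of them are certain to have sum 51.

A set avoiding the sum 51 can contain at most one of each pair {x, 51−x}.
The integers 26, …, 32 (7 of them) are such a set: any two sum to at least 26+27 = 53 > 51.
By the pigeonhole principle, any 8th integer completes one of the 7 pairs, so 8 choices force a sum of 51.

8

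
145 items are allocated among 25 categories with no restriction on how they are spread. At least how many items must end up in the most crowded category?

By pigeonhole, the 25 categories are the holes and the 145 items are the pigeons.
If every category held at most 5 items, the total would be at most 25 × 5 = 125, which is less than 145.
So some category holds at least ⌈145/25⌉ = 6 items.

6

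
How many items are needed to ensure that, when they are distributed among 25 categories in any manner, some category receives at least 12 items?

276

With 275 items one could put exactly 11 in each of the 25 categories, and no category would reach 12.
Pigeonhole: one more item must land in a category that already has 11, giving it 12.
So 25 × 11 + 1 = 276 items are required.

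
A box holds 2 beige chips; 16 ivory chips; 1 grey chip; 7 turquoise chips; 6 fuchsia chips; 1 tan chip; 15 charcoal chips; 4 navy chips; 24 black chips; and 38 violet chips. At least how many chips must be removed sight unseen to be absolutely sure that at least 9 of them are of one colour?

The 10 colours are the holes; the chips drawn are the pigeons.
To avoid 9 of any one colour, the worst case takes at most 8 of each colour, or every chip of a colour that has fewer than 8.
That gives 2 + 8 + 1 + 7 + 6 + 1 + 8 + 4 + 8 + 8 = 53 chips with no colour reaching 9.
The next chip forces some colour to 9, so 53 + 1 = 54.

54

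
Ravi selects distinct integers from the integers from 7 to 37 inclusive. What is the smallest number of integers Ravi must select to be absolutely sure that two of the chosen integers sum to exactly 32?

23

A set avoiding the sum 32 can contain at most one of each pair {x, 32−x}, plus the 13 elements whose complement lies outside the range or equal to its own complement.
The integers 16, …, 37 (22 of them) are such a set: any two sum to at least 16+17 = 33 > 32.
Any 23rd integer completes one of the 9 pairs, so 23 choices force a sum of 32.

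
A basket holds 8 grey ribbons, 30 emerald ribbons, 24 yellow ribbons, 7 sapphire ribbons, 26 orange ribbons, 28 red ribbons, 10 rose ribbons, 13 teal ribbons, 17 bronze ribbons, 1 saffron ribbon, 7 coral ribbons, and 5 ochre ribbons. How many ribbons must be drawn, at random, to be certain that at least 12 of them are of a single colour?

An adversary could hand out at most 11 ribbons per colour (6 colours run out sooner): 8 + 11 + 11 + 7 + 11 + 11 + 10 + 11 + 11 + 1 + 7 + 5 = 104 ribbons and still no colour has 12.
One more ribbon lands in a colour already at 11, so 105 draws are enough and 104 are not.

105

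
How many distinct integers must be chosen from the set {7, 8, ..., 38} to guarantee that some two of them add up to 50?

Group the elements by complementary pair {x, 50−x}: {12,38}, {13,37}, {14,36}, …, giving 13 two-element pairs, the single value 25 (it cannot pair with itself since the integers are distinct), and 5 integers whose partner 50−x falls outside [7,38].
Pigeonhole: treating each of those 19 groups as a pigeonhole, one can pick one integer per group — 19 integers — with no two summing to 50.
The 20th integer lands in an occupied pair, forcing a sum of 50.

20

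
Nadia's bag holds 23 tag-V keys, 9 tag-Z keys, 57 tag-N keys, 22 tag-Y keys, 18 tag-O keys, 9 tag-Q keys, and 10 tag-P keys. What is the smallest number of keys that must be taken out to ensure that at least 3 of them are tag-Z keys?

142

In the worst case for collecting tag-Z keys, every non-tag-Z key comes out first.
There are 23 + 57 + 22 + 18 + 9 + 10 = 139 non-tag-Z keys altogether.
After those, each further key must be tag-Z, so 139 + 3 = 142 draws guarantee 3 tag-Z keys.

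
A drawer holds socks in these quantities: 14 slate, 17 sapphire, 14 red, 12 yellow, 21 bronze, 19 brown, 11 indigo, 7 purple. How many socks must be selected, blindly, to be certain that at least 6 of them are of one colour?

Pigeonhole: the 8 colours are the holes; the socks drawn are the pigeons.
To avoid 6 of any one colour, the worst case takes at most 5 of each colour.
That gives 5 + 5 + 5 + 5 + 5 + 5 + 5 + 5 = 40 socks with no colour reaching 6.
The next sock forces some colour to 6, so 40 + 1 = 41.

41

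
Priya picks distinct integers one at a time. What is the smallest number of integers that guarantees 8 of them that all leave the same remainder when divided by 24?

By pigeonhole, the 24 residue classes mod 24 are the pigeonholes.
With 168 integers one could put 7 in each residue class and have no class reach 8.
The 169th integer pushes some class to 8, so 24·7 + 1 = 169.

169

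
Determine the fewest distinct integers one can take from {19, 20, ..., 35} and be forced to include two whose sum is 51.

A set avoiding the sum 51 can contain at most one of each pair {x, 51−x}, plus the 3 elements whose complement lies outside the range.
The integers 26, …, 35 (10 of them) are such a set: any two sum to at least 26+27 = 53 > 51.
By pigeonhole, any 11th integer completes one of the 7 pairs, so 11 choices force a sum of 51.

11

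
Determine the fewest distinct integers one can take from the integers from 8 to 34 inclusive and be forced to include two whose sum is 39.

Two chosen integers sum to 39 exactly when both halves of some pair {x, 39−x} with 8 ≤ x ≤ 39−x ≤ 31 are chosen — 12 such pairs.
The remaining 3 elements (those with no distinct partner in range) can never complete a 39-sum, so the worst case takes all of them and one from each pair: 3 + 12 = 15.
By pigeonhole, the 16th integer has to be the second member of some pair, so 15 + 1 = 16.

16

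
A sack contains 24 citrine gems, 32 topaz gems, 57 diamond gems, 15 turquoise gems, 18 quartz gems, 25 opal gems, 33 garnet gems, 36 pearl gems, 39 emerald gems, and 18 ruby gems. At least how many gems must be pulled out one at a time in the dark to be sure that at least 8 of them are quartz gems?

287

In the worst case for collecting quartz gems, every non-quartz gem comes out first.
There are 24 + 32 + 57 + 15 + 25 + 33 + 36 + 39 + 18 = 279 non-quartz gems altogether.
After those, each further gem must be quartz, so 279 + 8 = 287 draws guarantee 8 quartz gems.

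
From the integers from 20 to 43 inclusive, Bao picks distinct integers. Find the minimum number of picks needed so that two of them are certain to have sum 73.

18

Two chosen integers sum to 73 exactly when both halves of some pair {x, 73−x} with 30 ≤ x ≤ 73−x ≤ 43 are chosen — 7 such pairs.
The remaining 10 elements (those with no distinct partner in range) can never complete a 73-sum, so the worst case takes all of them and one from each pair: 10 + 7 = 17.
Pigeonhole: the 18th integer has to be the second member of some pair, so 17 + 1 = 18.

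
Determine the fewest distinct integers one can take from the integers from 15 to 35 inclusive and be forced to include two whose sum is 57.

Two chosen integers sum to 57 exactly when both halves of some pair {x, 57−x} with 22 ≤ x ≤ 57−x ≤ 35 are chosen — 7 such pairs.
The remaining 7 elements (those with no distinct partner in range) can never complete a 57-sum, so the worst case takes all of them and one from each pair: 7 + 7 = 14.
By pigeonhole, the 15th integer has to be the second member of some pair, so 14 + 1 = 15.

15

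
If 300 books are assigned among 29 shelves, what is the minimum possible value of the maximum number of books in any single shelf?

The 29 shelves are the holes and the 300 books are the pigeons.
If every shelf held at most 10 books, the total would be at most 29 × 10 = 290, which is less than 300.
So some shelf holds at least ⌈300/29⌉ = 11 books.

11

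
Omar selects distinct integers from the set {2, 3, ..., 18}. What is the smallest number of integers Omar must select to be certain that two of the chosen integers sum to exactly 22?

11

Group the elements by complementary pair {x, 22−x}: {4,18}, {5,17}, {6,16}, …, giving 7 two-element pairs, the single value 11 (it cannot pair with itself since the integers are distinct), and 2 integers whose partner 22−x falls outside [2,18].
Treating each of those 10 groups as a pigeonhole, one can pick one integer per group — 10 integers — with no two summing to 22.
The 11th integer lands in an occupied pair, forcing a sum of 22.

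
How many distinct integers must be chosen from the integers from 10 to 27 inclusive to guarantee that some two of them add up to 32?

13

Two chosen integers sum to 32 exactly when both halves of some pair {x, 32−x} with 10 ≤ x ≤ 32−x ≤ 22 are chosen — 6 such pairs.
The remaining 6 elements (those with no distinct partner in range) can never complete a 32-sum, so the worst case takes all of them and one from each pair: 6 + 6 = 12.
Pigeonhole: the 13th integer has to be the second member of some pair, so 12 + 1 = 13.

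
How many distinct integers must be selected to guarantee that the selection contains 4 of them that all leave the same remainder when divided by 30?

91

The 30 residue classes mod 30 are the pigeonholes.
With 90 integers one could put 3 in each residue class and have no class reach 4.
The 91st integer pushes some class to 4, so 30·3 + 1 = 91.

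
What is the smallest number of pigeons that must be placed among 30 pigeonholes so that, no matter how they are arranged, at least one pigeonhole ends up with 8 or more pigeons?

211

With 210 pigeons one could put exactly 7 in each of the 30 pigeonholes, and no pigeonhole would reach 8.
By pigeonhole, one more pigeon must land in a pigeonhole that already has 7, giving it 8.
So 30 × 7 + 1 = 211 pigeons are required.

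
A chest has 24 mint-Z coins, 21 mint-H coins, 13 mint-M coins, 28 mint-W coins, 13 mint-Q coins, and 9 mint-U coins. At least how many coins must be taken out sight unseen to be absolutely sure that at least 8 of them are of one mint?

43

Pigeonhole: put each drawn coin into a box by mint. The largest draw with every box below 8 takes min(count, 7) from each mint.
Σ min(cᵢ, 7) = 7 + 7 + 7 + 7 + 7 + 7 = 42.
Draw number 42 + 1 = 43 must push one box to 8.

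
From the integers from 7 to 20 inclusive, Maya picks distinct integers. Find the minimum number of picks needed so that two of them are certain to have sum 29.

A set avoiding the sum 29 can contain at most one of each pair {x, 29−x}, plus the 2 elements whose complement lies outside the range.
The integers 7, …, 14 (8 of them) are such a set: any two sum to at least 7+8 = 15 and at most 13+14 = 27 < 29.
Pigeonhole: any 9th integer completes one of the 6 pairs, so 9 choices force a sum of 29.

9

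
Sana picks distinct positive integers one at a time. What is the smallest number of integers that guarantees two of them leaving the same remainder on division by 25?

26

By the pigeonhole principle, the 25 residue classes mod 25 are the pigeonholes.
With 25 integers one could put 1 in each residue class and have no class reach 2.
The 26th integer pushes some class to 2, so 25·1 + 1 = 26.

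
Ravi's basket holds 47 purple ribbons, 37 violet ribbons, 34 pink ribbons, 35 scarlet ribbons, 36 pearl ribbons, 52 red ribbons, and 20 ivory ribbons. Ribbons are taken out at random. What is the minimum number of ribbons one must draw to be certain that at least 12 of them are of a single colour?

78

An adversary could hand out at most 11 ribbons per colour: 11 + 11 + 11 + 11 + 11 + 11 + 11 = 77 ribbons and still no colour has 12.
By pigeonhole, one more ribbon lands in a colour already at 11, so 78 draws are enough and 77 are not.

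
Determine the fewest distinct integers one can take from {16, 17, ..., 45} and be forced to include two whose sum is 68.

20

Group the elements by complementary pair {x, 68−x}: {23,45}, {24,44}, {25,43}, …, giving 11 two-element pairs, the single value 34 (it cannot pair with itself since the integers are distinct), and 7 integers whose partner 68−x falls outside [16,45].
Treating each of those 19 groups as a pigeonhole, one can pick one integer per group — 19 integers — with no two summing to 68.
The 20th integer lands in an occupied pair, forcing a sum of 68.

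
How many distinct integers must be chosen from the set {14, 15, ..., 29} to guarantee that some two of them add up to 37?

12

Group the elements by complementary pair {x, 37−x}: {14,23}, {15,22}, {16,21}, …, giving 5 two-element pairs and 6 integers whose partner 37−x falls outside [14,29].
By the pigeonhole principle, treating each of those 11 groups as a pigeonhole, one can pick one integer per group — 11 integers — with no two summing to 37.
The 12th integer lands in an occupied pair, forcing a sum of 37.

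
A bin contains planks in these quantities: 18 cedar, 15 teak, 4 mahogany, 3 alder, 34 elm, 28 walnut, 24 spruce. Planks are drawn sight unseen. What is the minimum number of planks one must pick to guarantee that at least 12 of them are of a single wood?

By pigeonhole, the 7 woods are the holes; the planks drawn are the pigeons.
To avoid 12 of any one wood, the worst case takes at most 11 of each wood, or every plank of a wood that has fewer than 11.
That gives 11 + 11 + 4 + 3 + 11 + 11 + 11 = 62 planks with no wood reaching 12.
The next plank forces some wood to 12, so 62 + 1 = 63.

63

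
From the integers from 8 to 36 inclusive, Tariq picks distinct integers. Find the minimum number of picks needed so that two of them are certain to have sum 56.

22

Group the elements by complementary pair {x, 56−x}: {20,36}, {21,35}, {22,34}, …, giving 8 two-element pairs; the single value 28 (it cannot pair with itself since the integers are distinct); and 12 integers whose partner 56−x falls outside [8,36].
Treating each of those 21 groups as a pigeonhole, one can pick one integer per group — 21 integers — with no two summing to 56.
The 22nd integer lands in an occupied pair, forcing a sum of 56.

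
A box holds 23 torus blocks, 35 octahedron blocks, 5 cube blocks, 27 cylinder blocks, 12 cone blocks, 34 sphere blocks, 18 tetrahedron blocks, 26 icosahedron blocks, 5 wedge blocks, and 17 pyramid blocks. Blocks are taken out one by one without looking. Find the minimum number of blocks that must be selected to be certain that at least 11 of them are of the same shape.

91

By pigeonhole, put each drawn block into a box by shape. The largest draw with every box below 11 takes min(count, 10) from each shape; shapes with fewer than 10 contribute all they have.
Σ min(cᵢ, 10) = 10 + 10 + 5 + 10 + 10 + 10 + 10 + 10 + 5 + 10 = 90.
Draw number 90 + 1 = 91 must push one box to 11.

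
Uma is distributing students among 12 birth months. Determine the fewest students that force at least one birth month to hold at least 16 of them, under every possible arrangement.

With 180 students one could put exactly 15 in each of the 12 birth months, and no birth month would reach 16.
By the pigeonhole principle, one more student must land in a birth month that already has 15, giving it 16.
So 12 × 15 + 1 = 181 students are required.

181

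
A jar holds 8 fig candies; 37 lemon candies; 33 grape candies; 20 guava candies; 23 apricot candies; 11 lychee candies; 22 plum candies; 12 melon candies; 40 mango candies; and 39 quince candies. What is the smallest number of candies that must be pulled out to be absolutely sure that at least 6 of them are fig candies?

243

In the worst case for collecting fig candies, every non-fig candy comes out first.
There are 37 + 33 + 20 + 23 + 11 + 22 + 12 + 40 + 39 = 237 non-fig candies altogether.
After those, each further candy must be fig, so 237 + 6 = 243 draws guarantee 6 fig candies.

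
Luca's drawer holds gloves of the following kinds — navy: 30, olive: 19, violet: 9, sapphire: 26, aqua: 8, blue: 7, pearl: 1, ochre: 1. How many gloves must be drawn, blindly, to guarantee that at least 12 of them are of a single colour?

By the pigeonhole principle, put each drawn glove into a box by colour. The largest draw with every box below 12 takes min(count, 11) from each colour; colours with fewer than 11 contribute all they have.
Σ min(cᵢ, 11) = 11 + 11 + 9 + 11 + 8 + 7 + 1 + 1 = 59.
Draw number 59 + 1 = 60 must push one box to 12.

60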